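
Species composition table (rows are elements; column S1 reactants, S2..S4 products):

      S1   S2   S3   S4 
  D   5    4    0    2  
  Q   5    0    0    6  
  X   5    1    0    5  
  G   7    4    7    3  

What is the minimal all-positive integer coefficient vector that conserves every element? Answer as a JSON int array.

D: 6·5 = 30 | 5·4+1·0+5·2 = 30
Q: 6·5 = 30 | 5·0+1·0+5·6 = 30
X: 6·5 = 30 | 5·1+1·0+5·5 = 30
G: 6·7 = 42 | 5·4+1·7+5·3 = 42
gcd(6,5,1,5) = 1

Coefficients: [6, 5, 1, 5]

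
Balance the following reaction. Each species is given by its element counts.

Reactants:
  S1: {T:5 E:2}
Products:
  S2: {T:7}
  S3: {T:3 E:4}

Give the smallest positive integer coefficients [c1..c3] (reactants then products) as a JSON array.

Coefficients: [2, 1, 1]

T: 2·5 = 10 | 1·7+1·3 = 10
E: 2·2 = 4 | 1·0+1·4 = 4
gcd(2,1,1) = 1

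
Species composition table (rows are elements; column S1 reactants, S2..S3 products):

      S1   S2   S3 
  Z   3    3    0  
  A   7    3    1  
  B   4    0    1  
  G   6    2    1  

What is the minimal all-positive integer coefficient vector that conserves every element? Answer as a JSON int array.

Coefficients: [1, 1, 4]

Z: 1·3 = 3 | 1·3+4·0 = 3
A: 1·7 = 7 | 1·3+4·1 = 7
B: 1·4 = 4 | 1·0+4·1 = 4
G: 1·6 = 6 | 1·2+4·1 = 6
gcd(1,1,4) = 1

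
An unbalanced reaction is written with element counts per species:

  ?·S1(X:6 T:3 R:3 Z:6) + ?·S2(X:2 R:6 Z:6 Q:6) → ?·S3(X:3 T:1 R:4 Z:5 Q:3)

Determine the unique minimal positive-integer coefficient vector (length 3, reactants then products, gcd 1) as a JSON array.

X: 2·6+3·2 = 18 | 6·3 = 18
T: 2·3+3·0 = 6 | 6·1 = 6
R: 2·3+3·6 = 24 | 6·4 = 24
Z: 2·6+3·6 = 30 | 6·5 = 30
Q: 2·0+3·6 = 18 | 6·3 = 18
gcd(2,3,6) = 1

Coefficients: [2, 3, 6]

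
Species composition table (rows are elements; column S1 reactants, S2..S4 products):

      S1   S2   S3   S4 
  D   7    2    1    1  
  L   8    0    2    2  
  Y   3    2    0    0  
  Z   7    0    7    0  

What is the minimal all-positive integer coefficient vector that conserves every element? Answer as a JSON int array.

D: 2·7 = 14 | 3·2+2·1+6·1 = 14
L: 2·8 = 16 | 3·0+2·2+6·2 = 16
Y: 2·3 = 6 | 3·2+2·0+6·0 = 6
Z: 2·7 = 14 | 3·0+2·7+6·0 = 14
gcd(2,3,2,6) = 1

Coefficients: [2, 3, 2, 6]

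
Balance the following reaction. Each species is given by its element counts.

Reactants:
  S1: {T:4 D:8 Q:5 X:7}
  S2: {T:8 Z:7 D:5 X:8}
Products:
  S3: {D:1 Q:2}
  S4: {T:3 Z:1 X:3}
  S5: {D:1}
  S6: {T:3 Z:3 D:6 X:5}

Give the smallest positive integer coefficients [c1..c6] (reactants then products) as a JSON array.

T: 2·4+2·8 = 24 | 5·0+5·3+3·0+3·3 = 24
Z: 2·0+2·7 = 14 | 5·0+5·1+3·0+3·3 = 14
D: 2·8+2·5 = 26 | 5·1+5·0+3·1+3·6 = 26
Q: 2·5+2·0 = 10 | 5·2+5·0+3·0+3·0 = 10
X: 2·7+2·8 = 30 | 5·0+5·3+3·0+3·5 = 30
gcd(2,2,5,5,3,3) = 1

Coefficients: [2, 2, 5, 5, 3, 3]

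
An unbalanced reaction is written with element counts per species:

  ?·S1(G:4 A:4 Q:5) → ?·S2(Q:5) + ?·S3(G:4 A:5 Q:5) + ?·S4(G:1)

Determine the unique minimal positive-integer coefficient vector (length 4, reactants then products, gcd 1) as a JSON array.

Coefficients: [5, 1, 4, 4]

G: 5·4 = 20 | 1·0+4·4+4·1 = 20
A: 5·4 = 20 | 1·0+4·5+4·0 = 20
Q: 5·5 = 25 | 1·5+4·5+4·0 = 25
gcd(5,1,4,4) = 1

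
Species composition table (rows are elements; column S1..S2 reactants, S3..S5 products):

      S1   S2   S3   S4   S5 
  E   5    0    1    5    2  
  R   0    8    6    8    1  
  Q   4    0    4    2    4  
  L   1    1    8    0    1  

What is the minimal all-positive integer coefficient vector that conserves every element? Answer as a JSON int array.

E: 5·5+5·0 = 25 | 1·1+4·5+2·2 = 25
R: 5·0+5·8 = 40 | 1·6+4·8+2·1 = 40
Q: 5·4+5·0 = 20 | 1·4+4·2+2·4 = 20
L: 5·1+5·1 = 10 | 1·8+4·0+2·1 = 10
gcd(5,5,1,4,2) = 1

Coefficients: [5, 5, 1, 4, 2]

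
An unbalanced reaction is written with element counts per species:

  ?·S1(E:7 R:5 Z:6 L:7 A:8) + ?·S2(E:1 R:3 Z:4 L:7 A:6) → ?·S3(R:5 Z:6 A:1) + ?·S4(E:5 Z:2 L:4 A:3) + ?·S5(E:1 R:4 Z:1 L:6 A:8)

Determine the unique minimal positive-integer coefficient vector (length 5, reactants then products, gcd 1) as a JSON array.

E: 3·7+1·1 = 22 | 2·0+4·5+2·1 = 22
R: 3·5+1·3 = 18 | 2·5+4·0+2·4 = 18
Z: 3·6+1·4 = 22 | 2·6+4·2+2·1 = 22
L: 3·7+1·7 = 28 | 2·0+4·4+2·6 = 28
A: 3·8+1·6 = 30 | 2·1+4·3+2·8 = 30
gcd(3,1,2,4,2) = 1

Coefficients: [3, 1, 2, 4, 2]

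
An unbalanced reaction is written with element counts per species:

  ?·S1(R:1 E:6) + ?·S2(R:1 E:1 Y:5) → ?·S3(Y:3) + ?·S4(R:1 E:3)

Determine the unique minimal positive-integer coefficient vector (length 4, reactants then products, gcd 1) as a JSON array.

Coefficients: [2, 3, 5, 5]

R: 2·1+3·1 = 5 | 5·0+5·1 = 5
E: 2·6+3·1 = 15 | 5·0+5·3 = 15
Y: 2·0+3·5 = 15 | 5·3+5·0 = 15
gcd(2,3,5,5) = 1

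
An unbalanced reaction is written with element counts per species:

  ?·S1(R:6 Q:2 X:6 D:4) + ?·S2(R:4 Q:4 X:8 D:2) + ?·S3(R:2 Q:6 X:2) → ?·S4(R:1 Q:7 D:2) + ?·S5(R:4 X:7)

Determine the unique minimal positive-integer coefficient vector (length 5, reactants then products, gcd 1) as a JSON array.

Coefficients: [1, 2, 3, 4, 4]

R: 1·6+2·4+3·2 = 20 | 4·1+4·4 = 20
Q: 1·2+2·4+3·6 = 28 | 4·7+4·0 = 28
X: 1·6+2·8+3·2 = 28 | 4·0+4·7 = 28
D: 1·4+2·2+3·0 = 8 | 4·2+4·0 = 8
gcd(1,2,3,4,4) = 1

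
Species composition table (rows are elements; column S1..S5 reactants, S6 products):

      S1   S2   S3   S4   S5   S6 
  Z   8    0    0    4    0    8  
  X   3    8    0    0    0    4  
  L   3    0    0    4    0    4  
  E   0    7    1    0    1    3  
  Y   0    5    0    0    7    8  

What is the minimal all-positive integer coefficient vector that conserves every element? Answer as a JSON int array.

Z: 4·8+1·0+3·0+2·4+5·0 = 40 | 5·8 = 40
X: 4·3+1·8+3·0+2·0+5·0 = 20 | 5·4 = 20
L: 4·3+1·0+3·0+2·4+5·0 = 20 | 5·4 = 20
E: 4·0+1·7+3·1+2·0+5·1 = 15 | 5·3 = 15
Y: 4·0+1·5+3·0+2·0+5·7 = 40 | 5·8 = 40
gcd(4,1,3,2,5,5) = 1

Coefficients: [4, 1, 3, 2, 5, 5]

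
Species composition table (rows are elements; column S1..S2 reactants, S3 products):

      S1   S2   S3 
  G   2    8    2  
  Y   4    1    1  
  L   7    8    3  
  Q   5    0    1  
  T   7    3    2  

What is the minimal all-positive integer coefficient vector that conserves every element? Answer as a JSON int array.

Coefficients: [1, 1, 5]

G: 1·2+1·8 = 10 | 5·2 = 10
Y: 1·4+1·1 = 5 | 5·1 = 5
L: 1·7+1·8 = 15 | 5·3 = 15
Q: 1·5+1·0 = 5 | 5·1 = 5
T: 1·7+1·3 = 10 | 5·2 = 10
gcd(1,1,5) = 1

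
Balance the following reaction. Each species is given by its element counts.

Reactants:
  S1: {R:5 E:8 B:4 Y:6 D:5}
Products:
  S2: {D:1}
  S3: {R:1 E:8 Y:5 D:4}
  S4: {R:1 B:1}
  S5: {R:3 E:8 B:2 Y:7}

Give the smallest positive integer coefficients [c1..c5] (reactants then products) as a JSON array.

Coefficients: [2, 6, 1, 6, 1]

R: 2·5 = 10 | 6·0+1·1+6·1+1·3 = 10
E: 2·8 = 16 | 6·0+1·8+6·0+1·8 = 16
B: 2·4 = 8 | 6·0+1·0+6·1+1·2 = 8
Y: 2·6 = 12 | 6·0+1·5+6·0+1·7 = 12
D: 2·5 = 10 | 6·1+1·4+6·0+1·0 = 10
gcd(2,6,1,6,1) = 1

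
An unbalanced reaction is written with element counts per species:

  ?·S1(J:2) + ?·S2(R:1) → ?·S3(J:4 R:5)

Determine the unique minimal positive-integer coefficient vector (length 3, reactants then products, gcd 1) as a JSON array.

Coefficients: [2, 5, 1]

J: 2·2+5·0 = 4 | 1·4 = 4
R: 2·0+5·1 = 5 | 1·5 = 5
gcd(2,5,1) = 1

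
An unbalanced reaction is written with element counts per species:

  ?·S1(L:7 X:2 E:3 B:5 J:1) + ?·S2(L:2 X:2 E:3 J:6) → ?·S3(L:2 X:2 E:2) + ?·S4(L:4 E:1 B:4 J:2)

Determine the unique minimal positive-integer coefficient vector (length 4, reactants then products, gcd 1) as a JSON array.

L: 4·7+1·2 = 30 | 5·2+5·4 = 30
X: 4·2+1·2 = 10 | 5·2+5·0 = 10
E: 4·3+1·3 = 15 | 5·2+5·1 = 15
B: 4·5+1·0 = 20 | 5·0+5·4 = 20
J: 4·1+1·6 = 10 | 5·0+5·2 = 10
gcd(4,1,5,5) = 1

Coefficients: [4, 1, 5, 5]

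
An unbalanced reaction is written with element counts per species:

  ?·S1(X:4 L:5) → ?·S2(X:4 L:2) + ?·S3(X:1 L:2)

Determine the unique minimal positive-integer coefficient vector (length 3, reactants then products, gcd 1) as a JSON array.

Coefficients: [2, 1, 4]

X: 2·4 = 8 | 1·4+4·1 = 8
L: 2·5 = 10 | 1·2+4·2 = 10
gcd(2,1,4) = 1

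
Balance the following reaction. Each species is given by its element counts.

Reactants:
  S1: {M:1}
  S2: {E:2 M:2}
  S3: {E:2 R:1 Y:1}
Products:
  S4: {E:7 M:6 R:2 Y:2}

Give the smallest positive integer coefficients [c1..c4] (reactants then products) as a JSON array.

E: 6·0+3·2+4·2 = 14 | 2·7 = 14
M: 6·1+3·2+4·0 = 12 | 2·6 = 12
R: 6·0+3·0+4·1 = 4 | 2·2 = 4
Y: 6·0+3·0+4·1 = 4 | 2·2 = 4
gcd(6,3,4,2) = 1

Coefficients: [6, 3, 4, 2]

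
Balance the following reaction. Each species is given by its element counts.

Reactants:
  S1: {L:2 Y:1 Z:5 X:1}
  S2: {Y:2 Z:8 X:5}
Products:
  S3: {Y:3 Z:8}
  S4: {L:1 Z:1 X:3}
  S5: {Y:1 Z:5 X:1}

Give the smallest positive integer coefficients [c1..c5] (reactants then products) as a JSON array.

L: 3·2+4·0 = 6 | 2·0+6·1+5·0 = 6
Y: 3·1+4·2 = 11 | 2·3+6·0+5·1 = 11
Z: 3·5+4·8 = 47 | 2·8+6·1+5·5 = 47
X: 3·1+4·5 = 23 | 2·0+6·3+5·1 = 23
gcd(3,4,2,6,5) = 1

Coefficients: [3, 4, 2, 6, 5]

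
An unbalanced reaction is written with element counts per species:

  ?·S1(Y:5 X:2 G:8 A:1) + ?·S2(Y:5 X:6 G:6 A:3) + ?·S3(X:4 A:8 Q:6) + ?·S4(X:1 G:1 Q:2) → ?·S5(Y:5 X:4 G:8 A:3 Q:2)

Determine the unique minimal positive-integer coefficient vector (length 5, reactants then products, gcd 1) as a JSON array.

Coefficients: [4, 1, 1, 2, 5]

Y: 4·5+1·5+1·0+2·0 = 25 | 5·5 = 25
X: 4·2+1·6+1·4+2·1 = 20 | 5·4 = 20
G: 4·8+1·6+1·0+2·1 = 40 | 5·8 = 40
A: 4·1+1·3+1·8+2·0 = 15 | 5·3 = 15
Q: 4·0+1·0+1·6+2·2 = 10 | 5·2 = 10
gcd(4,1,1,2,5) = 1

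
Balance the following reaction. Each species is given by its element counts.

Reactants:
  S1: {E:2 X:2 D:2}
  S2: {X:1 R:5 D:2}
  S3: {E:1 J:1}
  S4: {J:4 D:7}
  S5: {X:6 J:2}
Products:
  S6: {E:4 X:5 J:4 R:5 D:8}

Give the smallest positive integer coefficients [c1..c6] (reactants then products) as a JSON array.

E: 5·2+4·0+6·1+2·0+1·0 = 16 | 4·4 = 16
X: 5·2+4·1+6·0+2·0+1·6 = 20 | 4·5 = 20
J: 5·0+4·0+6·1+2·4+1·2 = 16 | 4·4 = 16
R: 5·0+4·5+6·0+2·0+1·0 = 20 | 4·5 = 20
D: 5·2+4·2+6·0+2·7+1·0 = 32 | 4·8 = 32
gcd(5,4,6,2,1,4) = 1

Coefficients: [5, 4, 6, 2, 1, 4]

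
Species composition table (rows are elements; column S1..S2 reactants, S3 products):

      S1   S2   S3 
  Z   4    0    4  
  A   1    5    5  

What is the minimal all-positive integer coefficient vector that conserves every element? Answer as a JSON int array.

Coefficients: [5, 4, 5]

Z: 5·4+4·0 = 20 | 5·4 = 20
A: 5·1+4·5 = 25 | 5·5 = 25
gcd(5,4,5) = 1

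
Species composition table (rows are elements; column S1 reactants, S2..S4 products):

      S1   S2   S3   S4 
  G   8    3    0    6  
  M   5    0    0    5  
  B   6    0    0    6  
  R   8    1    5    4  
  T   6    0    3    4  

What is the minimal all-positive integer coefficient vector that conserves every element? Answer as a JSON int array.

Coefficients: [3, 2, 2, 3]

G: 3·8 = 24 | 2·3+2·0+3·6 = 24
M: 3·5 = 15 | 2·0+2·0+3·5 = 15
B: 3·6 = 18 | 2·0+2·0+3·6 = 18
R: 3·8 = 24 | 2·1+2·5+3·4 = 24
T: 3·6 = 18 | 2·0+2·3+3·4 = 18
gcd(3,2,2,3) = 1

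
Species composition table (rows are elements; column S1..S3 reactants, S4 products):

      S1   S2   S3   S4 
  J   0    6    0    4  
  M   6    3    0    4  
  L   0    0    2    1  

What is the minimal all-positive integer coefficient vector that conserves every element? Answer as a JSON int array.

J: 2·0+4·6+3·0 = 24 | 6·4 = 24
M: 2·6+4·3+3·0 = 24 | 6·4 = 24
L: 2·0+4·0+3·2 = 6 | 6·1 = 6
gcd(2,4,3,6) = 1

Coefficients: [2, 4, 3, 6]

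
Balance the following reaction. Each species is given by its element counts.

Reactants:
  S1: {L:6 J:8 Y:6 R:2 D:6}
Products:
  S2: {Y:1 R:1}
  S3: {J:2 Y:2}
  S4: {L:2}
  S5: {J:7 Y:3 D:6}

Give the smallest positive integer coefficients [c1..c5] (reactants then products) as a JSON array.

L: 2·6 = 12 | 4·0+1·0+6·2+2·0 = 12
J: 2·8 = 16 | 4·0+1·2+6·0+2·7 = 16
Y: 2·6 = 12 | 4·1+1·2+6·0+2·3 = 12
R: 2·2 = 4 | 4·1+1·0+6·0+2·0 = 4
D: 2·6 = 12 | 4·0+1·0+6·0+2·6 = 12
gcd(2,4,1,6,2) = 1

Coefficients: [2, 4, 1, 6, 2]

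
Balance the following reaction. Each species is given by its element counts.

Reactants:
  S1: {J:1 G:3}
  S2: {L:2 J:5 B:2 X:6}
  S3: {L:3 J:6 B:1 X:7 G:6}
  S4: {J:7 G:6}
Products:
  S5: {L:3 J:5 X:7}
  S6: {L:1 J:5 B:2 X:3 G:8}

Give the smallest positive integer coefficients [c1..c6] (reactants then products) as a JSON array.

L: 2·0+3·2+6·3+1·0 = 24 | 6·3+6·1 = 24
J: 2·1+3·5+6·6+1·7 = 60 | 6·5+6·5 = 60
B: 2·0+3·2+6·1+1·0 = 12 | 6·0+6·2 = 12
X: 2·0+3·6+6·7+1·0 = 60 | 6·7+6·3 = 60
G: 2·3+3·0+6·6+1·6 = 48 | 6·0+6·8 = 48
gcd(2,3,6,1,6,6) = 1

Coefficients: [2, 3, 6, 1, 6, 6]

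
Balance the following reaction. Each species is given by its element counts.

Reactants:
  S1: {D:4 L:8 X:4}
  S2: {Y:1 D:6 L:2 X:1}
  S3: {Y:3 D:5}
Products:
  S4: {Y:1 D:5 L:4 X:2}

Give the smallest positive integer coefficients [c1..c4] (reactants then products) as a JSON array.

Y: 2·0+2·1+1·3 = 5 | 5·1 = 5
D: 2·4+2·6+1·5 = 25 | 5·5 = 25
L: 2·8+2·2+1·0 = 20 | 5·4 = 20
X: 2·4+2·1+1·0 = 10 | 5·2 = 10
gcd(2,2,1,5) = 1

Coefficients: [2, 2, 1, 5]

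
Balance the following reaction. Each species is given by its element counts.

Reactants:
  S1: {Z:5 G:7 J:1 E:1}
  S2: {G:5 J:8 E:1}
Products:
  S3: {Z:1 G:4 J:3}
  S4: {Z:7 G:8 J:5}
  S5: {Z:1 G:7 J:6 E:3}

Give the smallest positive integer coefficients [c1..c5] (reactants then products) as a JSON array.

Z: 6·5+6·0 = 30 | 5·1+3·7+4·1 = 30
G: 6·7+6·5 = 72 | 5·4+3·8+4·7 = 72
J: 6·1+6·8 = 54 | 5·3+3·5+4·6 = 54
E: 6·1+6·1 = 12 | 5·0+3·0+4·3 = 12
gcd(6,6,5,3,4) = 1

Coefficients: [6, 6, 5, 3, 4]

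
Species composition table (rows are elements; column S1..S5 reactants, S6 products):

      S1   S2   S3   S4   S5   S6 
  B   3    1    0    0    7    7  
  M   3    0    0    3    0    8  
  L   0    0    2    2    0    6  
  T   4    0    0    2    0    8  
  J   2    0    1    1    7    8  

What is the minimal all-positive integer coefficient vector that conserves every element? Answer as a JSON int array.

Coefficients: [4, 2, 5, 4, 1, 3]

B: 4·3+2·1+5·0+4·0+1·7 = 21 | 3·7 = 21
M: 4·3+2·0+5·0+4·3+1·0 = 24 | 3·8 = 24
L: 4·0+2·0+5·2+4·2+1·0 = 18 | 3·6 = 18
T: 4·4+2·0+5·0+4·2+1·0 = 24 | 3·8 = 24
J: 4·2+2·0+5·1+4·1+1·7 = 24 | 3·8 = 24
gcd(4,2,5,4,1,3) = 1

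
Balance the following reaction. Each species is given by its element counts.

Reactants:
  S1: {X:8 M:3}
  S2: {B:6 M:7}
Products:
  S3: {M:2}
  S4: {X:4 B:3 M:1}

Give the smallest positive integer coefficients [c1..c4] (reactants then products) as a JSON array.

X: 1·8+1·0 = 8 | 4·0+2·4 = 8
B: 1·0+1·6 = 6 | 4·0+2·3 = 6
M: 1·3+1·7 = 10 | 4·2+2·1 = 10
gcd(1,1,4,2) = 1

Coefficients: [1, 1, 4, 2]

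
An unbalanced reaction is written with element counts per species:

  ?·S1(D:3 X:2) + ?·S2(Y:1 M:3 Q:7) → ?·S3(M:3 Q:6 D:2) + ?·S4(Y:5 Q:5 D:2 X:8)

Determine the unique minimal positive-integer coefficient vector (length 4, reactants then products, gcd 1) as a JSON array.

Coefficients: [4, 5, 5, 1]

Y: 4·0+5·1 = 5 | 5·0+1·5 = 5
M: 4·0+5·3 = 15 | 5·3+1·0 = 15
Q: 4·0+5·7 = 35 | 5·6+1·5 = 35
D: 4·3+5·0 = 12 | 5·2+1·2 = 12
X: 4·2+5·0 = 8 | 5·0+1·8 = 8
gcd(4,5,5,1) = 1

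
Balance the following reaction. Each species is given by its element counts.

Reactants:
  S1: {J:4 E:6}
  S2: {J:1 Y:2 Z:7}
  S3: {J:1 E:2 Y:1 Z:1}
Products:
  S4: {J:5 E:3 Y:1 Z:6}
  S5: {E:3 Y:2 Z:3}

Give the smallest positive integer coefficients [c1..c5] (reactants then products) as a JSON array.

Coefficients: [4, 6, 3, 5, 5]

J: 4·4+6·1+3·1 = 25 | 5·5+5·0 = 25
E: 4·6+6·0+3·2 = 30 | 5·3+5·3 = 30
Y: 4·0+6·2+3·1 = 15 | 5·1+5·2 = 15
Z: 4·0+6·7+3·1 = 45 | 5·6+5·3 = 45
gcd(4,6,3,5,5) = 1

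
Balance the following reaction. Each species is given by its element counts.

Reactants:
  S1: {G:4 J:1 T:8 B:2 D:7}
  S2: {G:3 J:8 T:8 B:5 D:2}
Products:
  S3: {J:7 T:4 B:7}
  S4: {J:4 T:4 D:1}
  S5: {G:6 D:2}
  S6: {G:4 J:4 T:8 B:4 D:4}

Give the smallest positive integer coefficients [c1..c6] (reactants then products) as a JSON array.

Coefficients: [2, 6, 2, 4, 1, 5]

G: 2·4+6·3 = 26 | 2·0+4·0+1·6+5·4 = 26
J: 2·1+6·8 = 50 | 2·7+4·4+1·0+5·4 = 50
T: 2·8+6·8 = 64 | 2·4+4·4+1·0+5·8 = 64
B: 2·2+6·5 = 34 | 2·7+4·0+1·0+5·4 = 34
D: 2·7+6·2 = 26 | 2·0+4·1+1·2+5·4 = 26
gcd(2,6,2,4,1,5) = 1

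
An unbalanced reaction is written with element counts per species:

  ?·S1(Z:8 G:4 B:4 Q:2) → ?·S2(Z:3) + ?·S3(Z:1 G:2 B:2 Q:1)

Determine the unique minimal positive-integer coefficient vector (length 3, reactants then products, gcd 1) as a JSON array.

Z: 1·8 = 8 | 2·3+2·1 = 8
G: 1·4 = 4 | 2·0+2·2 = 4
B: 1·4 = 4 | 2·0+2·2 = 4
Q: 1·2 = 2 | 2·0+2·1 = 2
gcd(1,2,2) = 1

Coefficients: [1, 2, 2]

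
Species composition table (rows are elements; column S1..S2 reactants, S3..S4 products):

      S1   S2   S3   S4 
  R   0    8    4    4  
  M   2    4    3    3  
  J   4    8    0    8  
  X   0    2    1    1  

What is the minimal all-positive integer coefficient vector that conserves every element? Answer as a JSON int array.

R: 2·0+2·8 = 16 | 1·4+3·4 = 16
M: 2·2+2·4 = 12 | 1·3+3·3 = 12
J: 2·4+2·8 = 24 | 1·0+3·8 = 24
X: 2·0+2·2 = 4 | 1·1+3·1 = 4
gcd(2,2,1,3) = 1

Coefficients: [2, 2, 1, 3]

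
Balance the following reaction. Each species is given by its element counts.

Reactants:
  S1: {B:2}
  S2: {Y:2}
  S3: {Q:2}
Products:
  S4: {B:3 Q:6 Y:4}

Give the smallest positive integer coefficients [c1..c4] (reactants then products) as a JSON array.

B: 3·2+4·0+6·0 = 6 | 2·3 = 6
Q: 3·0+4·0+6·2 = 12 | 2·6 = 12
Y: 3·0+4·2+6·0 = 8 | 2·4 = 8
gcd(3,4,6,2) = 1

Coefficients: [3, 4, 6, 2]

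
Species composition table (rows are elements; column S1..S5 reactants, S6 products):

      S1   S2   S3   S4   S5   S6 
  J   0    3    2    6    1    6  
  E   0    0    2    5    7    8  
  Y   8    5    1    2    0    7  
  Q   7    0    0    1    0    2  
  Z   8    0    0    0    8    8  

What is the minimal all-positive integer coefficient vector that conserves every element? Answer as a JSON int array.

Coefficients: [1, 3, 3, 1, 3, 4]

J: 1·0+3·3+3·2+1·6+3·1 = 24 | 4·6 = 24
E: 1·0+3·0+3·2+1·5+3·7 = 32 | 4·8 = 32
Y: 1·8+3·5+3·1+1·2+3·0 = 28 | 4·7 = 28
Q: 1·7+3·0+3·0+1·1+3·0 = 8 | 4·2 = 8
Z: 1·8+3·0+3·0+1·0+3·8 = 32 | 4·8 = 32
gcd(1,3,3,1,3,4) = 1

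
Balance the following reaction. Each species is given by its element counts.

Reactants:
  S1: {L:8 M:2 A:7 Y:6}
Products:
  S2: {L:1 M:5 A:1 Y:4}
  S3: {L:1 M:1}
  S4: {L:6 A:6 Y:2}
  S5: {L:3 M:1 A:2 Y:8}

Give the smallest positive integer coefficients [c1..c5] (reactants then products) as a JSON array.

L: 5·8 = 40 | 1·1+3·1+5·6+2·3 = 40
M: 5·2 = 10 | 1·5+3·1+5·0+2·1 = 10
A: 5·7 = 35 | 1·1+3·0+5·6+2·2 = 35
Y: 5·6 = 30 | 1·4+3·0+5·2+2·8 = 30
gcd(5,1,3,5,2) = 1

Coefficients: [5, 1, 3, 5, 2]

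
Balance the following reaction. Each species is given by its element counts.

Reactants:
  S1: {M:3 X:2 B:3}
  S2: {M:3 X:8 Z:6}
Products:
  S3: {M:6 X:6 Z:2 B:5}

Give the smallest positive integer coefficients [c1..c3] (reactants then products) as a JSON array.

Coefficients: [5, 1, 3]

M: 5·3+1·3 = 18 | 3·6 = 18
X: 5·2+1·8 = 18 | 3·6 = 18
Z: 5·0+1·6 = 6 | 3·2 = 6
B: 5·3+1·0 = 15 | 3·5 = 15
gcd(5,1,3) = 1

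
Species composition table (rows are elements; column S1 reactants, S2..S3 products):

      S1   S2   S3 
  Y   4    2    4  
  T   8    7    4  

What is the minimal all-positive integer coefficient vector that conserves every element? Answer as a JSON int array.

Coefficients: [5, 4, 3]

Y: 5·4 = 20 | 4·2+3·4 = 20
T: 5·8 = 40 | 4·7+3·4 = 40
gcd(5,4,3) = 1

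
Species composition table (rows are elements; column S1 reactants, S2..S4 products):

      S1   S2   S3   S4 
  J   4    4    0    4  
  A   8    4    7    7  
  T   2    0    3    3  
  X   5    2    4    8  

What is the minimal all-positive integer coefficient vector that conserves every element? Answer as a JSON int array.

Coefficients: [6, 5, 3, 1]

J: 6·4 = 24 | 5·4+3·0+1·4 = 24
A: 6·8 = 48 | 5·4+3·7+1·7 = 48
T: 6·2 = 12 | 5·0+3·3+1·3 = 12
X: 6·5 = 30 | 5·2+3·4+1·8 = 30
gcd(6,5,3,1) = 1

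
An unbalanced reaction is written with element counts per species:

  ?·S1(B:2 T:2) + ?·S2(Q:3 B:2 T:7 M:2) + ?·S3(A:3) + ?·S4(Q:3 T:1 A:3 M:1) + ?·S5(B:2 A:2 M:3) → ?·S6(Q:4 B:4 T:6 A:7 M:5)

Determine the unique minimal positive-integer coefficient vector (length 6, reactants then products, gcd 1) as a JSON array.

Coefficients: [1, 2, 3, 2, 3, 3]

Q: 1·0+2·3+3·0+2·3+3·0 = 12 | 3·4 = 12
B: 1·2+2·2+3·0+2·0+3·2 = 12 | 3·4 = 12
T: 1·2+2·7+3·0+2·1+3·0 = 18 | 3·6 = 18
A: 1·0+2·0+3·3+2·3+3·2 = 21 | 3·7 = 21
M: 1·0+2·2+3·0+2·1+3·3 = 15 | 3·5 = 15
gcd(1,2,3,2,3,3) = 1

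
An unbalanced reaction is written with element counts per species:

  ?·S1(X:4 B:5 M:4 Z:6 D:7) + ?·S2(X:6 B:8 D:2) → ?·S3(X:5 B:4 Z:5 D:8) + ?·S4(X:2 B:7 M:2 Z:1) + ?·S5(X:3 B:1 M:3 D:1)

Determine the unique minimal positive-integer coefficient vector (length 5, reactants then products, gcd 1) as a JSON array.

Coefficients: [6, 5, 6, 6, 4]

X: 6·4+5·6 = 54 | 6·5+6·2+4·3 = 54
B: 6·5+5·8 = 70 | 6·4+6·7+4·1 = 70
M: 6·4+5·0 = 24 | 6·0+6·2+4·3 = 24
Z: 6·6+5·0 = 36 | 6·5+6·1+4·0 = 36
D: 6·7+5·2 = 52 | 6·8+6·0+4·1 = 52
gcd(6,5,6,6,4) = 1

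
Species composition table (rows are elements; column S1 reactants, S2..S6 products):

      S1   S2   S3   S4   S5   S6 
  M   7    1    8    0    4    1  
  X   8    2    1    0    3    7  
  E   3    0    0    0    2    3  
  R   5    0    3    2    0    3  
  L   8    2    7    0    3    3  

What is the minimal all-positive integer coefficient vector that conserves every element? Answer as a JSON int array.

M: 5·7 = 35 | 4·1+2·8+5·0+3·4+3·1 = 35
X: 5·8 = 40 | 4·2+2·1+5·0+3·3+3·7 = 40
E: 5·3 = 15 | 4·0+2·0+5·0+3·2+3·3 = 15
R: 5·5 = 25 | 4·0+2·3+5·2+3·0+3·3 = 25
L: 5·8 = 40 | 4·2+2·7+5·0+3·3+3·3 = 40
gcd(5,4,2,5,3,3) = 1

Coefficients: [5, 4, 2, 5, 3, 3]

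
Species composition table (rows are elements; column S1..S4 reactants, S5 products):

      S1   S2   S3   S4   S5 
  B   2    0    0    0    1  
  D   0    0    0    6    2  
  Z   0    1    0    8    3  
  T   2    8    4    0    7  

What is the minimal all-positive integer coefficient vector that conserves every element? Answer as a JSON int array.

B: 3·2+2·0+5·0+2·0 = 6 | 6·1 = 6
D: 3·0+2·0+5·0+2·6 = 12 | 6·2 = 12
Z: 3·0+2·1+5·0+2·8 = 18 | 6·3 = 18
T: 3·2+2·8+5·4+2·0 = 42 | 6·7 = 42
gcd(3,2,5,2,6) = 1

Coefficients: [3, 2, 5, 2, 6]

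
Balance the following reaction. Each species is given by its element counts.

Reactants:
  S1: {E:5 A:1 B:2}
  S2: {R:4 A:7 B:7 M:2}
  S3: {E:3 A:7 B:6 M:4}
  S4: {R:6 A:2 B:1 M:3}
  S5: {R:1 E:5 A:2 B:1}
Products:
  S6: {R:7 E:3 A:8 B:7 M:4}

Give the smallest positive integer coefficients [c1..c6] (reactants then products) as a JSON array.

R: 1·0+4·4+1·0+4·6+2·1 = 42 | 6·7 = 42
E: 1·5+4·0+1·3+4·0+2·5 = 18 | 6·3 = 18
A: 1·1+4·7+1·7+4·2+2·2 = 48 | 6·8 = 48
B: 1·2+4·7+1·6+4·1+2·1 = 42 | 6·7 = 42
M: 1·0+4·2+1·4+4·3+2·0 = 24 | 6·4 = 24
gcd(1,4,1,4,2,6) = 1

Coefficients: [1, 4, 1, 4, 2, 6]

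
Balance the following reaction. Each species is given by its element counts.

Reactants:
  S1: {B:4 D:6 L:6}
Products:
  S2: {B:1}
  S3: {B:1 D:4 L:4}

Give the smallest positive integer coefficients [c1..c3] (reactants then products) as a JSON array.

Coefficients: [2, 5, 3]

B: 2·4 = 8 | 5·1+3·1 = 8
D: 2·6 = 12 | 5·0+3·4 = 12
L: 2·6 = 12 | 5·0+3·4 = 12
gcd(2,5,3) = 1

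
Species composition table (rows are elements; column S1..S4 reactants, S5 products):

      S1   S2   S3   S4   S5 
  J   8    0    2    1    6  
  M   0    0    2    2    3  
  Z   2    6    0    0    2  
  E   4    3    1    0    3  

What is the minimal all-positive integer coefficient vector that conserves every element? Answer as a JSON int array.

J: 3·8+1·0+3·2+6·1 = 36 | 6·6 = 36
M: 3·0+1·0+3·2+6·2 = 18 | 6·3 = 18
Z: 3·2+1·6+3·0+6·0 = 12 | 6·2 = 12
E: 3·4+1·3+3·1+6·0 = 18 | 6·3 = 18
gcd(3,1,3,6,6) = 1

Coefficients: [3, 1, 3, 6, 6]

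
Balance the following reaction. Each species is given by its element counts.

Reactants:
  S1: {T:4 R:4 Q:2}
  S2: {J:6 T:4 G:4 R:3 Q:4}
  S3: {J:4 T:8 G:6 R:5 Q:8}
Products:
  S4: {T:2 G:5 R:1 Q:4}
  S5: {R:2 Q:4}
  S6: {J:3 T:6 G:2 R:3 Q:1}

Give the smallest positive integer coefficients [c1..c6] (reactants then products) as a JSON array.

Coefficients: [3, 1, 3, 2, 5, 6]

J: 3·0+1·6+3·4 = 18 | 2·0+5·0+6·3 = 18
T: 3·4+1·4+3·8 = 40 | 2·2+5·0+6·6 = 40
G: 3·0+1·4+3·6 = 22 | 2·5+5·0+6·2 = 22
R: 3·4+1·3+3·5 = 30 | 2·1+5·2+6·3 = 30
Q: 3·2+1·4+3·8 = 34 | 2·4+5·4+6·1 = 34
gcd(3,1,3,2,5,6) = 1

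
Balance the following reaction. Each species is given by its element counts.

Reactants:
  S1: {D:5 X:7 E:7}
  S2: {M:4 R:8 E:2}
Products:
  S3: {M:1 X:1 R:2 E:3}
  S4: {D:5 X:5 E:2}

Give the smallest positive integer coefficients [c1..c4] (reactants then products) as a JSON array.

M: 2·0+1·4 = 4 | 4·1+2·0 = 4
D: 2·5+1·0 = 10 | 4·0+2·5 = 10
X: 2·7+1·0 = 14 | 4·1+2·5 = 14
R: 2·0+1·8 = 8 | 4·2+2·0 = 8
E: 2·7+1·2 = 16 | 4·3+2·2 = 16
gcd(2,1,4,2) = 1

Coefficients: [2, 1, 4, 2]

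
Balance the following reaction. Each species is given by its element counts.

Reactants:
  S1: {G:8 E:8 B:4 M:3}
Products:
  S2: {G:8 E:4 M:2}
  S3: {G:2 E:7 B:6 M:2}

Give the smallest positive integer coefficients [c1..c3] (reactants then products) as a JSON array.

G: 6·8 = 48 | 5·8+4·2 = 48
E: 6·8 = 48 | 5·4+4·7 = 48
B: 6·4 = 24 | 5·0+4·6 = 24
M: 6·3 = 18 | 5·2+4·2 = 18
gcd(6,5,4) = 1

Coefficients: [6, 5, 4]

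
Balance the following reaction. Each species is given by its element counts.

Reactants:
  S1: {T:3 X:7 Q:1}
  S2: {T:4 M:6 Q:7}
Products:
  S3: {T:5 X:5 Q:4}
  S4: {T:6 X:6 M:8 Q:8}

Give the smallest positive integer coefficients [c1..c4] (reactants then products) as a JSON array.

T: 4·3+4·4 = 28 | 2·5+3·6 = 28
X: 4·7+4·0 = 28 | 2·5+3·6 = 28
M: 4·0+4·6 = 24 | 2·0+3·8 = 24
Q: 4·1+4·7 = 32 | 2·4+3·8 = 32
gcd(4,4,2,3) = 1

Coefficients: [4, 4, 2, 3]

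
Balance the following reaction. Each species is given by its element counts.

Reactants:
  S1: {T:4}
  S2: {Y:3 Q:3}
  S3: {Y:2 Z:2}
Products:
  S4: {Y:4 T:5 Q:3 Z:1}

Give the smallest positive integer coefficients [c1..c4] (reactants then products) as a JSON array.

Coefficients: [5, 4, 2, 4]

Y: 5·0+4·3+2·2 = 16 | 4·4 = 16
T: 5·4+4·0+2·0 = 20 | 4·5 = 20
Q: 5·0+4·3+2·0 = 12 | 4·3 = 12
Z: 5·0+4·0+2·2 = 4 | 4·1 = 4
gcd(5,4,2,4) = 1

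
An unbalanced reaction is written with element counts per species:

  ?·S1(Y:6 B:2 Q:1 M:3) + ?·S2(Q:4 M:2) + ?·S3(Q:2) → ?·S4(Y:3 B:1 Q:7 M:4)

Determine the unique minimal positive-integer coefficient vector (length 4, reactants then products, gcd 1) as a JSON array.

Coefficients: [2, 5, 3, 4]

Y: 2·6+5·0+3·0 = 12 | 4·3 = 12
B: 2·2+5·0+3·0 = 4 | 4·1 = 4
Q: 2·1+5·4+3·2 = 28 | 4·7 = 28
M: 2·3+5·2+3·0 = 16 | 4·4 = 16
gcd(2,5,3,4) = 1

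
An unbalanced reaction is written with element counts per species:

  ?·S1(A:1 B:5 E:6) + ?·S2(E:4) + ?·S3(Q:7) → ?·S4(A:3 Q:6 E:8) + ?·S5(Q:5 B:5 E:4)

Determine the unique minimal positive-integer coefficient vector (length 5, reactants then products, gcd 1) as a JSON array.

Coefficients: [6, 1, 6, 2, 6]

A: 6·1+1·0+6·0 = 6 | 2·3+6·0 = 6
Q: 6·0+1·0+6·7 = 42 | 2·6+6·5 = 42
B: 6·5+1·0+6·0 = 30 | 2·0+6·5 = 30
E: 6·6+1·4+6·0 = 40 | 2·8+6·4 = 40
gcd(6,1,6,2,6) = 1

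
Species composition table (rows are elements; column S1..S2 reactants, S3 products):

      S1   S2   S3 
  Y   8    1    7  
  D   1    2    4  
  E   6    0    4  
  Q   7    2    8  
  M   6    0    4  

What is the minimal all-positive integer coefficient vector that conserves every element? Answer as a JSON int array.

Coefficients: [2, 5, 3]

Y: 2·8+5·1 = 21 | 3·7 = 21
D: 2·1+5·2 = 12 | 3·4 = 12
E: 2·6+5·0 = 12 | 3·4 = 12
Q: 2·7+5·2 = 24 | 3·8 = 24
M: 2·6+5·0 = 12 | 3·4 = 12
gcd(2,5,3) = 1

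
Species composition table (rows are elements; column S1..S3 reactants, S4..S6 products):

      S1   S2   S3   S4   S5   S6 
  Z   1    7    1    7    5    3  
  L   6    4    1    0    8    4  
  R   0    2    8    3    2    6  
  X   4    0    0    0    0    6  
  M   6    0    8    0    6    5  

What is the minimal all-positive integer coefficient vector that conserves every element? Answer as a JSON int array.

Z: 3·1+5·7+2·1 = 40 | 2·7+4·5+2·3 = 40
L: 3·6+5·4+2·1 = 40 | 2·0+4·8+2·4 = 40
R: 3·0+5·2+2·8 = 26 | 2·3+4·2+2·6 = 26
X: 3·4+5·0+2·0 = 12 | 2·0+4·0+2·6 = 12
M: 3·6+5·0+2·8 = 34 | 2·0+4·6+2·5 = 34
gcd(3,5,2,2,4,2) = 1

Coefficients: [3, 5, 2, 2, 4, 2]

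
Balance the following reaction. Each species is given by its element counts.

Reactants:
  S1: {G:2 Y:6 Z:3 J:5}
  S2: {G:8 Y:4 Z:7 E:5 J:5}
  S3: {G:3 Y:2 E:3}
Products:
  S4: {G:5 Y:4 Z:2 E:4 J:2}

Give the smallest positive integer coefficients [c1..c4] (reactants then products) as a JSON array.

G: 1·2+1·8+5·3 = 25 | 5·5 = 25
Y: 1·6+1·4+5·2 = 20 | 5·4 = 20
Z: 1·3+1·7+5·0 = 10 | 5·2 = 10
E: 1·0+1·5+5·3 = 20 | 5·4 = 20
J: 1·5+1·5+5·0 = 10 | 5·2 = 10
gcd(1,1,5,5) = 1

Coefficients: [1, 1, 5, 5]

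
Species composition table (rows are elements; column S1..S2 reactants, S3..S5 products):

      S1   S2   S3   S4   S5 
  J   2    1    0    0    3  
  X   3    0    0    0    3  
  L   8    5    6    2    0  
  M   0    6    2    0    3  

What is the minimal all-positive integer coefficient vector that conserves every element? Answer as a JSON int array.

J: 2·2+2·1 = 6 | 3·0+4·0+2·3 = 6
X: 2·3+2·0 = 6 | 3·0+4·0+2·3 = 6
L: 2·8+2·5 = 26 | 3·6+4·2+2·0 = 26
M: 2·0+2·6 = 12 | 3·2+4·0+2·3 = 12
gcd(2,2,3,4,2) = 1

Coefficients: [2, 2, 3, 4, 2]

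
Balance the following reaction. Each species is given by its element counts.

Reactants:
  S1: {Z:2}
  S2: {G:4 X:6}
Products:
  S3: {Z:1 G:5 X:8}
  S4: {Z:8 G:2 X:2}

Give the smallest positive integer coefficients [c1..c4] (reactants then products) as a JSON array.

Coefficients: [5, 3, 2, 1]

Z: 5·2+3·0 = 10 | 2·1+1·8 = 10
G: 5·0+3·4 = 12 | 2·5+1·2 = 12
X: 5·0+3·6 = 18 | 2·8+1·2 = 18
gcd(5,3,2,1) = 1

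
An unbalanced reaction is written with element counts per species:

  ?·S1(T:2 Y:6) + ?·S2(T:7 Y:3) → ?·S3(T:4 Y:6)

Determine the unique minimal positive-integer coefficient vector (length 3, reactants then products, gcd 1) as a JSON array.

T: 5·2+2·7 = 24 | 6·4 = 24
Y: 5·6+2·3 = 36 | 6·6 = 36
gcd(5,2,6) = 1

Coefficients: [5, 2, 6]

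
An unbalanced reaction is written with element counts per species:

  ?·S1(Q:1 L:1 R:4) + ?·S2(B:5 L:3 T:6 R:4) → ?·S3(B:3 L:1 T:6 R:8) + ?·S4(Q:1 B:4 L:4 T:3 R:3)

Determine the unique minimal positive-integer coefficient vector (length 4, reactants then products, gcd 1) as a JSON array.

Q: 4·1+5·0 = 4 | 3·0+4·1 = 4
B: 4·0+5·5 = 25 | 3·3+4·4 = 25
L: 4·1+5·3 = 19 | 3·1+4·4 = 19
T: 4·0+5·6 = 30 | 3·6+4·3 = 30
R: 4·4+5·4 = 36 | 3·8+4·3 = 36
gcd(4,5,3,4) = 1

Coefficients: [4, 5, 3, 4]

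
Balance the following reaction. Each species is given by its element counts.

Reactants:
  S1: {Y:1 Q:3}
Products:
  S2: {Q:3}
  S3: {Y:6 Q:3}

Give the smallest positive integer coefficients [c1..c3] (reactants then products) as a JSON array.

Coefficients: [6, 5, 1]

Y: 6·1 = 6 | 5·0+1·6 = 6
Q: 6·3 = 18 | 5·3+1·3 = 18
gcd(6,5,1) = 1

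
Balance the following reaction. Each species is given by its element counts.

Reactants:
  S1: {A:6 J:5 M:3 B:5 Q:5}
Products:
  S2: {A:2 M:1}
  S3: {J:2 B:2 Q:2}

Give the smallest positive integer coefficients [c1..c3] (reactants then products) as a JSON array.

A: 2·6 = 12 | 6·2+5·0 = 12
J: 2·5 = 10 | 6·0+5·2 = 10
M: 2·3 = 6 | 6·1+5·0 = 6
B: 2·5 = 10 | 6·0+5·2 = 10
Q: 2·5 = 10 | 6·0+5·2 = 10
gcd(2,6,5) = 1

Coefficients: [2, 6, 5]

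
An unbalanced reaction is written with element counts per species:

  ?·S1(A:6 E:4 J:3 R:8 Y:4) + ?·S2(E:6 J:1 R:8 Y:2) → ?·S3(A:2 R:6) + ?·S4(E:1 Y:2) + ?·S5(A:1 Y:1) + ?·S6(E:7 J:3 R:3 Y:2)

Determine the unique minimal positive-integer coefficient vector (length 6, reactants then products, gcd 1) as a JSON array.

A: 3·6+3·0 = 18 | 6·2+2·0+6·1+4·0 = 18
E: 3·4+3·6 = 30 | 6·0+2·1+6·0+4·7 = 30
J: 3·3+3·1 = 12 | 6·0+2·0+6·0+4·3 = 12
R: 3·8+3·8 = 48 | 6·6+2·0+6·0+4·3 = 48
Y: 3·4+3·2 = 18 | 6·0+2·2+6·1+4·2 = 18
gcd(3,3,6,2,6,4) = 1

Coefficients: [3, 3, 6, 2, 6, 4]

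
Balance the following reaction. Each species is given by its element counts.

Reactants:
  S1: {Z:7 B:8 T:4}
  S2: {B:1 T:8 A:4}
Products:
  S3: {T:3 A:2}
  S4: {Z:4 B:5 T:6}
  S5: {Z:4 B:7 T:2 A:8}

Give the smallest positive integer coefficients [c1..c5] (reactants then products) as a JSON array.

Z: 4·7+5·0 = 28 | 6·0+6·4+1·4 = 28
B: 4·8+5·1 = 37 | 6·0+6·5+1·7 = 37
T: 4·4+5·8 = 56 | 6·3+6·6+1·2 = 56
A: 4·0+5·4 = 20 | 6·2+6·0+1·8 = 20
gcd(4,5,6,6,1) = 1

Coefficients: [4, 5, 6, 6, 1]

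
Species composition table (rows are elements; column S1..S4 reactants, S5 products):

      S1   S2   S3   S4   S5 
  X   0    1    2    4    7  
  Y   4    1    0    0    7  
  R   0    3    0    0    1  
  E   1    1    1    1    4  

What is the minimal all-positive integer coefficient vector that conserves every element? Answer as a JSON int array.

X: 5·0+1·1+2·2+4·4 = 21 | 3·7 = 21
Y: 5·4+1·1+2·0+4·0 = 21 | 3·7 = 21
R: 5·0+1·3+2·0+4·0 = 3 | 3·1 = 3
E: 5·1+1·1+2·1+4·1 = 12 | 3·4 = 12
gcd(5,1,2,4,3) = 1

Coefficients: [5, 1, 2, 4, 3]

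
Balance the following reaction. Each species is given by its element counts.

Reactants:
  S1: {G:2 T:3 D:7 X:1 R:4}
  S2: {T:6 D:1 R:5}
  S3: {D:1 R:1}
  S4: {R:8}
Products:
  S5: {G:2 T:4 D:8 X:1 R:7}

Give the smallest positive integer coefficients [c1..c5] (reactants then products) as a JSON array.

G: 6·2+1·0+5·0+1·0 = 12 | 6·2 = 12
T: 6·3+1·6+5·0+1·0 = 24 | 6·4 = 24
D: 6·7+1·1+5·1+1·0 = 48 | 6·8 = 48
X: 6·1+1·0+5·0+1·0 = 6 | 6·1 = 6
R: 6·4+1·5+5·1+1·8 = 42 | 6·7 = 42
gcd(6,1,5,1,6) = 1

Coefficients: [6, 1, 5, 1, 6]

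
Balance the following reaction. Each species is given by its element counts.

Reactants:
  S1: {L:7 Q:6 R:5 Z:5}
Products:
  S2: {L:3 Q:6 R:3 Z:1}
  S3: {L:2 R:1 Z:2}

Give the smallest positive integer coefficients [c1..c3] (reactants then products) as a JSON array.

L: 1·7 = 7 | 1·3+2·2 = 7
Q: 1·6 = 6 | 1·6+2·0 = 6
R: 1·5 = 5 | 1·3+2·1 = 5
Z: 1·5 = 5 | 1·1+2·2 = 5
gcd(1,1,2) = 1

Coefficients: [1, 1, 2]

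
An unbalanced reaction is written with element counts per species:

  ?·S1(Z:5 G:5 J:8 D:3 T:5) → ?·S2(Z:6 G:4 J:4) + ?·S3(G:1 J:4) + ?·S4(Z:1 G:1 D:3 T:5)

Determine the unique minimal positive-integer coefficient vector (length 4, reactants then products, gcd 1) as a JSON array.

Coefficients: [3, 2, 4, 3]

Z: 3·5 = 15 | 2·6+4·0+3·1 = 15
G: 3·5 = 15 | 2·4+4·1+3·1 = 15
J: 3·8 = 24 | 2·4+4·4+3·0 = 24
D: 3·3 = 9 | 2·0+4·0+3·3 = 9
T: 3·5 = 15 | 2·0+4·0+3·5 = 15
gcd(3,2,4,3) = 1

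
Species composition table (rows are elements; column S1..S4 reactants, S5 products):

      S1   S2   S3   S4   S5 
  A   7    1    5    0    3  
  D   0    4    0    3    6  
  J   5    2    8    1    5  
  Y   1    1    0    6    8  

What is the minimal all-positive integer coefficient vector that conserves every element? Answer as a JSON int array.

A: 1·7+3·1+1·5+6·0 = 15 | 5·3 = 15
D: 1·0+3·4+1·0+6·3 = 30 | 5·6 = 30
J: 1·5+3·2+1·8+6·1 = 25 | 5·5 = 25
Y: 1·1+3·1+1·0+6·6 = 40 | 5·8 = 40
gcd(1,3,1,6,5) = 1

Coefficients: [1, 3, 1, 6, 5]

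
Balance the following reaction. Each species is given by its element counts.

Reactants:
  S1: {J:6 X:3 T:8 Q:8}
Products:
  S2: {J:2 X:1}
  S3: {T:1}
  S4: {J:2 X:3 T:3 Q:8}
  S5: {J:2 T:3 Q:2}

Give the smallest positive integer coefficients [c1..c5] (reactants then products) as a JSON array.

J: 3·6 = 18 | 3·2+6·0+2·2+4·2 = 18
X: 3·3 = 9 | 3·1+6·0+2·3+4·0 = 9
T: 3·8 = 24 | 3·0+6·1+2·3+4·3 = 24
Q: 3·8 = 24 | 3·0+6·0+2·8+4·2 = 24
gcd(3,3,6,2,4) = 1

Coefficients: [3, 3, 6, 2, 4]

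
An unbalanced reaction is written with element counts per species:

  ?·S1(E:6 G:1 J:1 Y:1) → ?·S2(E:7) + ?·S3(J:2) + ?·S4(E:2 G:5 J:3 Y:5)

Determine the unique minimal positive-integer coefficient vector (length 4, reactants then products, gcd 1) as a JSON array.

Coefficients: [5, 4, 1, 1]

E: 5·6 = 30 | 4·7+1·0+1·2 = 30
G: 5·1 = 5 | 4·0+1·0+1·5 = 5
J: 5·1 = 5 | 4·0+1·2+1·3 = 5
Y: 5·1 = 5 | 4·0+1·0+1·5 = 5
gcd(5,4,1,1) = 1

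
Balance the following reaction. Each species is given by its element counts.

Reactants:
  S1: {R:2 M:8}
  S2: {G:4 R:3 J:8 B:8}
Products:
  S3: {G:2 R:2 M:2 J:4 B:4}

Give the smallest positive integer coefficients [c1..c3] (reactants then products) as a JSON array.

Coefficients: [1, 2, 4]

G: 1·0+2·4 = 8 | 4·2 = 8
R: 1·2+2·3 = 8 | 4·2 = 8
M: 1·8+2·0 = 8 | 4·2 = 8
J: 1·0+2·8 = 16 | 4·4 = 16
B: 1·0+2·8 = 16 | 4·4 = 16
gcd(1,2,4) = 1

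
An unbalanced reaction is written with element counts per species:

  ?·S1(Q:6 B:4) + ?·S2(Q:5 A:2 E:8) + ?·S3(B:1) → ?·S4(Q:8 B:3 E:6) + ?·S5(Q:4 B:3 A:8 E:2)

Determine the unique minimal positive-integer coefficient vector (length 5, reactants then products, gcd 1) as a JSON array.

Coefficients: [4, 4, 2, 5, 1]

Q: 4·6+4·5+2·0 = 44 | 5·8+1·4 = 44
B: 4·4+4·0+2·1 = 18 | 5·3+1·3 = 18
A: 4·0+4·2+2·0 = 8 | 5·0+1·8 = 8
E: 4·0+4·8+2·0 = 32 | 5·6+1·2 = 32
gcd(4,4,2,5,1) = 1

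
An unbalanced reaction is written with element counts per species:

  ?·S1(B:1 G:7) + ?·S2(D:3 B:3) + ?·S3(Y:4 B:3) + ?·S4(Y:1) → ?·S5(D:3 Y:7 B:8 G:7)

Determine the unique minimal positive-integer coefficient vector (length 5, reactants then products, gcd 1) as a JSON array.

Coefficients: [3, 3, 4, 5, 3]

D: 3·0+3·3+4·0+5·0 = 9 | 3·3 = 9
Y: 3·0+3·0+4·4+5·1 = 21 | 3·7 = 21
B: 3·1+3·3+4·3+5·0 = 24 | 3·8 = 24
G: 3·7+3·0+4·0+5·0 = 21 | 3·7 = 21
gcd(3,3,4,5,3) = 1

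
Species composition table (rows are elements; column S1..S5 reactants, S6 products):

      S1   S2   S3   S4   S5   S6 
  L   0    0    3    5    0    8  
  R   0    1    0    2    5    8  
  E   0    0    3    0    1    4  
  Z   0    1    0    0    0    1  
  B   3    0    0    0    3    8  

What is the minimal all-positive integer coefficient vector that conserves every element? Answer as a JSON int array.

Coefficients: [5, 3, 3, 3, 3, 3]

L: 5·0+3·0+3·3+3·5+3·0 = 24 | 3·8 = 24
R: 5·0+3·1+3·0+3·2+3·5 = 24 | 3·8 = 24
E: 5·0+3·0+3·3+3·0+3·1 = 12 | 3·4 = 12
Z: 5·0+3·1+3·0+3·0+3·0 = 3 | 3·1 = 3
B: 5·3+3·0+3·0+3·0+3·3 = 24 | 3·8 = 24
gcd(5,3,3,3,3,3) = 1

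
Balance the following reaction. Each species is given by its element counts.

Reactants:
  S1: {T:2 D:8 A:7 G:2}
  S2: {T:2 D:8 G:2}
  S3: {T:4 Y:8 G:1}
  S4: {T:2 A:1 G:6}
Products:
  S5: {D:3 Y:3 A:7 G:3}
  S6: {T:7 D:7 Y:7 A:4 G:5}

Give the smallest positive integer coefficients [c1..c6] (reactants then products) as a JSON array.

T: 5·2+1·2+6·4+3·2 = 42 | 2·0+6·7 = 42
D: 5·8+1·8+6·0+3·0 = 48 | 2·3+6·7 = 48
Y: 5·0+1·0+6·8+3·0 = 48 | 2·3+6·7 = 48
A: 5·7+1·0+6·0+3·1 = 38 | 2·7+6·4 = 38
G: 5·2+1·2+6·1+3·6 = 36 | 2·3+6·5 = 36
gcd(5,1,6,3,2,6) = 1

Coefficients: [5, 1, 6, 3, 2, 6]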